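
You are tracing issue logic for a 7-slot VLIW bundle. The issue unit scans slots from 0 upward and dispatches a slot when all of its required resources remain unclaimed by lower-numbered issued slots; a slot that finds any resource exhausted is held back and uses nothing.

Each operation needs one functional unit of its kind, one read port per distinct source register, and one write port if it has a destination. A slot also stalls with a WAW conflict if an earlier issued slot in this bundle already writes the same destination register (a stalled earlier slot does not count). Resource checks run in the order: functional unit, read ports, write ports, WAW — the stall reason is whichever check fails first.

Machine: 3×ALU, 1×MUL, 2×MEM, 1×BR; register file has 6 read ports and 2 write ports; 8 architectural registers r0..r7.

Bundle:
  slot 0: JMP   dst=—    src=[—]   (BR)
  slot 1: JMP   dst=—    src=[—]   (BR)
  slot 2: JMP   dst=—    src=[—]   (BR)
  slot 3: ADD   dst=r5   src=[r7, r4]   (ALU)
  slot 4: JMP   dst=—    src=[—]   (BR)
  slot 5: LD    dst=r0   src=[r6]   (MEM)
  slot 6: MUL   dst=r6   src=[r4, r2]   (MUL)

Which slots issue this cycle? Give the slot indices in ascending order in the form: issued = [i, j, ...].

issued = [0, 3, 5]

  0. BR ⇒ go  {3A/1Mu/2Ld/0B | 6r 2w}
  1. BR ⇒ no(FU)  {3A/1Mu/2Ld/0B | 6r 2w}
  2. BR ⇒ no(FU)  {3A/1Mu/2Ld/0B | 6r 2w}
  3. ALU→r5 ⇒ go  {2A/1Mu/2Ld/0B | 4r 1w}
  4. BR ⇒ no(FU)  {2A/1Mu/2Ld/0B | 4r 1w}
  5. MEM→r0 ⇒ go  {2A/1Mu/1Ld/0B | 3r 0w}
  6. MUL→r6 ⇒ no(WR_PORT)  {2A/1Mu/1Ld/0B | 3r 0w}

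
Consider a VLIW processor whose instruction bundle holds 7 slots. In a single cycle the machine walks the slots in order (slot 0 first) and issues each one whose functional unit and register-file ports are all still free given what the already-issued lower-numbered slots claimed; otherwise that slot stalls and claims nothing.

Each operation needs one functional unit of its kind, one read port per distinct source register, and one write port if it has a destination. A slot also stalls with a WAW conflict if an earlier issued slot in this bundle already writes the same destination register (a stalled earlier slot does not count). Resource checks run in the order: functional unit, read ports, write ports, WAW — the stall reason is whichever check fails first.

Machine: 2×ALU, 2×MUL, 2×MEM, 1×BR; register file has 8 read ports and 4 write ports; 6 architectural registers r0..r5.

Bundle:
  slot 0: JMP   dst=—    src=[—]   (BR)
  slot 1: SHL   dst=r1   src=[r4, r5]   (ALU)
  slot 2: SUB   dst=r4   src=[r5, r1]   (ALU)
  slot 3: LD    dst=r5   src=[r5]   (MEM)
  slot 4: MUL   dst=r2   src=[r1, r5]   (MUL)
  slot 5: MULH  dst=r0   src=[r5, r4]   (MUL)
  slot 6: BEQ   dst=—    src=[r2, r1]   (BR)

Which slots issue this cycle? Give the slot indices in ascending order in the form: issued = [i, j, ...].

issued = [0, 1, 2, 3, 4]

#0 BR src=- dispatched  <A:2 Mu:2 Ld:2 B:0 rd:8 wr:4>
#1 ALU src=r4,r5 dispatched  <A:1 Mu:2 Ld:2 B:0 rd:6 wr:3>
#2 ALU src=r5,r1 dispatched  <A:0 Mu:2 Ld:2 B:0 rd:4 wr:2>
#3 MEM src=r5 dispatched  <A:0 Mu:2 Ld:1 B:0 rd:3 wr:1>
#4 MUL src=r1,r5 dispatched  <A:0 Mu:1 Ld:1 B:0 rd:1 wr:0>
#5 MUL src=r5,r4 held:RD_PORT  <A:0 Mu:1 Ld:1 B:0 rd:1 wr:0>
#6 BR src=r2,r1 held:FU  <A:0 Mu:1 Ld:1 B:0 rd:1 wr:0>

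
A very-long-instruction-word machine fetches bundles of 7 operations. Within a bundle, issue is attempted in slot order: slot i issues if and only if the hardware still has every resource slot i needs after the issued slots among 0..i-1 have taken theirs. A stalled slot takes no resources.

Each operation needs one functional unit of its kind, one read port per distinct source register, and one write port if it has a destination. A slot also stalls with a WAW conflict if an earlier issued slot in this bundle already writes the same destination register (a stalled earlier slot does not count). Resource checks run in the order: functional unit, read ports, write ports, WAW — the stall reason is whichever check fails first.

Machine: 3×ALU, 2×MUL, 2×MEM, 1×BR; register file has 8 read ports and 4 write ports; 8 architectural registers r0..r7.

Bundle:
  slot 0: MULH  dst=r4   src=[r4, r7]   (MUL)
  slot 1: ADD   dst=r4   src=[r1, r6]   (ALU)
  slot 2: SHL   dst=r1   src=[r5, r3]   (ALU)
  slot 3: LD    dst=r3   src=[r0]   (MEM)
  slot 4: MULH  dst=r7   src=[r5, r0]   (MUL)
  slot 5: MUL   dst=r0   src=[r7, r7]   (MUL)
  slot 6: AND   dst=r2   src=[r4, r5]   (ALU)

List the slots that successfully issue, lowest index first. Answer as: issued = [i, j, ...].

(0) want 1×MUL +2rd +1wr — yes → AL3|MU1|ME2|BR1|rd6|wr3
(1) want 1×ALU +2rd +1wr — WAW → AL3|MU1|ME2|BR1|rd6|wr3
(2) want 1×ALU +2rd +1wr — yes → AL2|MU1|ME2|BR1|rd4|wr2
(3) want 1×MEM +1rd +1wr — yes → AL2|MU1|ME1|BR1|rd3|wr1
(4) want 1×MUL +2rd +1wr — yes → AL2|MU0|ME1|BR1|rd1|wr0
(5) want 1×MUL +1rd +1wr — FU → AL2|MU0|ME1|BR1|rd1|wr0
(6) want 1×ALU +2rd +1wr — RD_PORT → AL2|MU0|ME1|BR1|rd1|wr0

issued = [0, 2, 3, 4]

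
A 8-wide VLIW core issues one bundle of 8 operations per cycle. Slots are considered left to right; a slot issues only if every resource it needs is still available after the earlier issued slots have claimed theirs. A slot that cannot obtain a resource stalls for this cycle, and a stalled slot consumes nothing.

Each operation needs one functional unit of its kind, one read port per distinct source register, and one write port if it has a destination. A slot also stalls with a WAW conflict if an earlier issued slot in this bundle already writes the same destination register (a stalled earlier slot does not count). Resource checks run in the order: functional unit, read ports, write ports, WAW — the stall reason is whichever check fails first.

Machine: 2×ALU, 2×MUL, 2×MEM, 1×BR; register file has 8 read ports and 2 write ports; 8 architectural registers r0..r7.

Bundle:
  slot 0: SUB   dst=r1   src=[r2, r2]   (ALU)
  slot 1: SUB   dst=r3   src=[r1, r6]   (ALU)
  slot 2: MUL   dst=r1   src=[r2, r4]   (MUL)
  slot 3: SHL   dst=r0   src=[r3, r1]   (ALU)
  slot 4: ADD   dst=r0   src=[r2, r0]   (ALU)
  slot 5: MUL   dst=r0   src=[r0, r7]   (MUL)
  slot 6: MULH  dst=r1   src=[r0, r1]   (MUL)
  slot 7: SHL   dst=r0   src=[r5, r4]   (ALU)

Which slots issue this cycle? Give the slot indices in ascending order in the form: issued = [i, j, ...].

(0) want 1×ALU +1rd +1wr — yes → AL1|MU2|ME2|BR1|rd7|wr1
(1) want 1×ALU +2rd +1wr — yes → AL0|MU2|ME2|BR1|rd5|wr0
(2) want 1×MUL +2rd +1wr — WR_PORT → AL0|MU2|ME2|BR1|rd5|wr0
(3) want 1×ALU +2rd +1wr — FU → AL0|MU2|ME2|BR1|rd5|wr0
(4) want 1×ALU +2rd +1wr — FU → AL0|MU2|ME2|BR1|rd5|wr0
(5) want 1×MUL +2rd +1wr — WR_PORT → AL0|MU2|ME2|BR1|rd5|wr0
(6) want 1×MUL +2rd +1wr — WR_PORT → AL0|MU2|ME2|BR1|rd5|wr0
(7) want 1×ALU +2rd +1wr — FU → AL0|MU2|ME2|BR1|rd5|wr0

issued = [0, 1]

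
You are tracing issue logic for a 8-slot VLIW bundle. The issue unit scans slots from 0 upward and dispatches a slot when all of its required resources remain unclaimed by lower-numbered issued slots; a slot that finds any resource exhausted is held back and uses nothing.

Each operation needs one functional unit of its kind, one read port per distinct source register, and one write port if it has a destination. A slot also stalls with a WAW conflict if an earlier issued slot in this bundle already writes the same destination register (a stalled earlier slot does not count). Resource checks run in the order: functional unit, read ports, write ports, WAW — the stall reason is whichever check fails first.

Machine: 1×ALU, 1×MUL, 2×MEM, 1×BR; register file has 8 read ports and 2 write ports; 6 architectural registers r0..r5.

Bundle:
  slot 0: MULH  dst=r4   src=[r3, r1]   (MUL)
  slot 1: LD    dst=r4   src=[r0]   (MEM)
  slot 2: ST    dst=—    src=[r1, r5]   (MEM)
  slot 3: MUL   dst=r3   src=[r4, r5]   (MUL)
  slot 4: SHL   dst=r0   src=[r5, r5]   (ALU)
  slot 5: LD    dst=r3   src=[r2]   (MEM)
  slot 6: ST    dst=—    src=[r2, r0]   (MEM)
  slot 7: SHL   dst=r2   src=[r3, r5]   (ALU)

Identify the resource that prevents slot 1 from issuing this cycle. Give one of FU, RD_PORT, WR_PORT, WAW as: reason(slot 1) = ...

reason(slot 1) = WAW

  0. MUL→r4 ⇒ go  {1A/0Mu/2Ld/1B | 6r 1w}
  1. MEM→r4 ⇒ no(WAW)  {1A/0Mu/2Ld/1B | 6r 1w}
  2. MEM ⇒ go  {1A/0Mu/1Ld/1B | 4r 1w}
  3. MUL→r3 ⇒ no(FU)  {1A/0Mu/1Ld/1B | 4r 1w}
  4. ALU→r0 ⇒ go  {0A/0Mu/1Ld/1B | 3r 0w}
  5. MEM→r3 ⇒ no(WR_PORT)  {0A/0Mu/1Ld/1B | 3r 0w}
  6. MEM ⇒ go  {0A/0Mu/0Ld/1B | 1r 0w}
  7. ALU→r2 ⇒ no(FU)  {0A/0Mu/0Ld/1B | 1r 0w}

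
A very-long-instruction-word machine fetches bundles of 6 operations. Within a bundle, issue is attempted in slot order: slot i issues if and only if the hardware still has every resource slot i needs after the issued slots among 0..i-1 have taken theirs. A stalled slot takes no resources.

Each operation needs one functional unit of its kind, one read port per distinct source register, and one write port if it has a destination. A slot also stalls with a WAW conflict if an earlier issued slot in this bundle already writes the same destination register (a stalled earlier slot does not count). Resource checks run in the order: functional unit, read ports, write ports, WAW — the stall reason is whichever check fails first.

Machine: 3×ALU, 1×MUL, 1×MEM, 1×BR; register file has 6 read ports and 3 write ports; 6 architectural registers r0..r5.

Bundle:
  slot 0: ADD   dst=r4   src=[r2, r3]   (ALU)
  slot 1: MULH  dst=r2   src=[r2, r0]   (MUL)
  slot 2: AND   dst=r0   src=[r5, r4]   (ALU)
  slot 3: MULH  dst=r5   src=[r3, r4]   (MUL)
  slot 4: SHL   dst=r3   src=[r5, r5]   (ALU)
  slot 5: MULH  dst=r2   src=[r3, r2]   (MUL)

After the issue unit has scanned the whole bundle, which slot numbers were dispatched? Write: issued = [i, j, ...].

  0. ALU→r4 ⇒ go  {2A/1Mu/1Ld/1B | 4r 2w}
  1. MUL→r2 ⇒ go  {2A/0Mu/1Ld/1B | 2r 1w}
  2. ALU→r0 ⇒ go  {1A/0Mu/1Ld/1B | 0r 0w}
  3. MUL→r5 ⇒ no(FU)  {1A/0Mu/1Ld/1B | 0r 0w}
  4. ALU→r3 ⇒ no(RD_PORT)  {1A/0Mu/1Ld/1B | 0r 0w}
  5. MUL→r2 ⇒ no(FU)  {1A/0Mu/1Ld/1B | 0r 0w}

issued = [0, 1, 2]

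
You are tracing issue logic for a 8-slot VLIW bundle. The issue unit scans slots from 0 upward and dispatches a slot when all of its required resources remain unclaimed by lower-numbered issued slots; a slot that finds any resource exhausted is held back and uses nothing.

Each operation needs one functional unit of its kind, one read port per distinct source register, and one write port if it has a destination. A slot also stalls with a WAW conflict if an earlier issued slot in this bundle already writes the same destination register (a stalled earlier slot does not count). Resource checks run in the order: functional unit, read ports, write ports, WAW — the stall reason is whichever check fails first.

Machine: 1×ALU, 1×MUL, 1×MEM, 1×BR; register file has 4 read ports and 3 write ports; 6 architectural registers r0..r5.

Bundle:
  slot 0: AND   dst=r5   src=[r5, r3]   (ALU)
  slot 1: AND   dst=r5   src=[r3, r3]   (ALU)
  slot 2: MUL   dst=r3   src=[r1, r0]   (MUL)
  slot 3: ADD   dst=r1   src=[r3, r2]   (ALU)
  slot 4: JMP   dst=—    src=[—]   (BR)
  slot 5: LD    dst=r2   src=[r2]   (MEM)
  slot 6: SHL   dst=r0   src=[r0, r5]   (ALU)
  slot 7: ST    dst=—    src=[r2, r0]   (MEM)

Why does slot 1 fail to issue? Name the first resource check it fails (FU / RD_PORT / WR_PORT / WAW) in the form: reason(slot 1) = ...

#0 ALU src=r5,r3 dispatched  <A:0 Mu:1 Ld:1 B:1 rd:2 wr:2>
#1 ALU src=r3,r3 held:FU  <A:0 Mu:1 Ld:1 B:1 rd:2 wr:2>
#2 MUL src=r1,r0 dispatched  <A:0 Mu:0 Ld:1 B:1 rd:0 wr:1>
#3 ALU src=r3,r2 held:FU  <A:0 Mu:0 Ld:1 B:1 rd:0 wr:1>
#4 BR src=- dispatched  <A:0 Mu:0 Ld:1 B:0 rd:0 wr:1>
#5 MEM src=r2 held:RD_PORT  <A:0 Mu:0 Ld:1 B:0 rd:0 wr:1>
#6 ALU src=r0,r5 held:FU  <A:0 Mu:0 Ld:1 B:0 rd:0 wr:1>
#7 MEM src=r2,r0 held:RD_PORT  <A:0 Mu:0 Ld:1 B:0 rd:0 wr:1>

reason(slot 1) = FU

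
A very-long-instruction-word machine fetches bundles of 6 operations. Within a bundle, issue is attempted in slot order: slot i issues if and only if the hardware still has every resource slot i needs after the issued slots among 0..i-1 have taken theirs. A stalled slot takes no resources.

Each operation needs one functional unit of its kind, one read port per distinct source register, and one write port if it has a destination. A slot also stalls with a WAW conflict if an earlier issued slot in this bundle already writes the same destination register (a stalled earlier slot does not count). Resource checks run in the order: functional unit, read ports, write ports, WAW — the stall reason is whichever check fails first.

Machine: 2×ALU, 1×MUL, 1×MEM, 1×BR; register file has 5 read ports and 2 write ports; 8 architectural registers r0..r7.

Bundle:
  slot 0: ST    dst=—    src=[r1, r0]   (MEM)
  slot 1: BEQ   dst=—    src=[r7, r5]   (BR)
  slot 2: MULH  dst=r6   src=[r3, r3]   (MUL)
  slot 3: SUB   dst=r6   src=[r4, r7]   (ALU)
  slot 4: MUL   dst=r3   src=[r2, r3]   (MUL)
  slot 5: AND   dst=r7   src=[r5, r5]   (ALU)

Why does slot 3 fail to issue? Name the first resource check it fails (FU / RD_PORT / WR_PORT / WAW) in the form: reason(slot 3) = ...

[0] MEM needs rd=2 wr=0: ok; after: ALU=2 MUL=1 MEM=0 BR=1, R=3, W=2
[1] BR needs rd=2 wr=0: ok; after: ALU=2 MUL=1 MEM=0 BR=0, R=1, W=2
[2] MUL needs rd=1 wr=1: ok; after: ALU=2 MUL=0 MEM=0 BR=0, R=0, W=1
[3] ALU needs rd=2 wr=1: RD_PORT; after: ALU=2 MUL=0 MEM=0 BR=0, R=0, W=1
[4] MUL needs rd=2 wr=1: FU; after: ALU=2 MUL=0 MEM=0 BR=0, R=0, W=1
[5] ALU needs rd=1 wr=1: RD_PORT; after: ALU=2 MUL=0 MEM=0 BR=0, R=0, W=1

reason(slot 3) = RD_PORT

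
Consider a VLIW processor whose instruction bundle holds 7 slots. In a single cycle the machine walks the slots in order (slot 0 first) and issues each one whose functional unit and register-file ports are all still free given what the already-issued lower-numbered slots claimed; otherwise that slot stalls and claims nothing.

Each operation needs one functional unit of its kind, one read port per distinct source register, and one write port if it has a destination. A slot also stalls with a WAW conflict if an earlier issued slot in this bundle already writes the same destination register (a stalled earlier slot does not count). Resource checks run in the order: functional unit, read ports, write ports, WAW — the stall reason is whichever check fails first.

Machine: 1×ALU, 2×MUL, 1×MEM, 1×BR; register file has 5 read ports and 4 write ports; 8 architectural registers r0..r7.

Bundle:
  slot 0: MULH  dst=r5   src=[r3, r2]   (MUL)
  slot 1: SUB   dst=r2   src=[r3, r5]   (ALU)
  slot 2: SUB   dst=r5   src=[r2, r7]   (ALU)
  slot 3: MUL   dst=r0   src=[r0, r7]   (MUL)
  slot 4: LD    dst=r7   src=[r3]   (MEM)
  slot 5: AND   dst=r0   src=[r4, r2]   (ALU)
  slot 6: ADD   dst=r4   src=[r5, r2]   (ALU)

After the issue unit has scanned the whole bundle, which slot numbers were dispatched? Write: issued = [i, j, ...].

  0. MUL→r5 ⇒ go  {1A/1Mu/1Ld/1B | 3r 3w}
  1. ALU→r2 ⇒ go  {0A/1Mu/1Ld/1B | 1r 2w}
  2. ALU→r5 ⇒ no(FU)  {0A/1Mu/1Ld/1B | 1r 2w}
  3. MUL→r0 ⇒ no(RD_PORT)  {0A/1Mu/1Ld/1B | 1r 2w}
  4. MEM→r7 ⇒ go  {0A/1Mu/0Ld/1B | 0r 1w}
  5. ALU→r0 ⇒ no(FU)  {0A/1Mu/0Ld/1B | 0r 1w}
  6. ALU→r4 ⇒ no(FU)  {0A/1Mu/0Ld/1B | 0r 1w}

issued = [0, 1, 4]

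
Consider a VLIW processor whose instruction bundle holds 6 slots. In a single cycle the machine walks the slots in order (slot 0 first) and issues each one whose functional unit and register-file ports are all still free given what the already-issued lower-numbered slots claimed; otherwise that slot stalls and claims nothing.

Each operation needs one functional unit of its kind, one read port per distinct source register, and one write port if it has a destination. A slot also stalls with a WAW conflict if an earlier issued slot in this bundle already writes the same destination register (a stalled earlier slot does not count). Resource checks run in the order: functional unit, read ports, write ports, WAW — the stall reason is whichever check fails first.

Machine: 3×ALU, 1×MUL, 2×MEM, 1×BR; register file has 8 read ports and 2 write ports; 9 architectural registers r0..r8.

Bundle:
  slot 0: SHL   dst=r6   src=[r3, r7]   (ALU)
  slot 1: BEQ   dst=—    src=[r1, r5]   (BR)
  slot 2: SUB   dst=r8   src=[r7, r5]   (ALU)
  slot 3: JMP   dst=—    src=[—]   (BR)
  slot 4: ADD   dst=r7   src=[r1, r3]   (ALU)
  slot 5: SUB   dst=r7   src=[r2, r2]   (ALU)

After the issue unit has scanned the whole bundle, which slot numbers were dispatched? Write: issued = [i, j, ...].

issued = [0, 1, 2]

[0] ALU needs rd=2 wr=1: ok; after: ALU=2 MUL=1 MEM=2 BR=1, R=6, W=1
[1] BR needs rd=2 wr=0: ok; after: ALU=2 MUL=1 MEM=2 BR=0, R=4, W=1
[2] ALU needs rd=2 wr=1: ok; after: ALU=1 MUL=1 MEM=2 BR=0, R=2, W=0
[3] BR needs rd=0 wr=0: FU; after: ALU=1 MUL=1 MEM=2 BR=0, R=2, W=0
[4] ALU needs rd=2 wr=1: WR_PORT; after: ALU=1 MUL=1 MEM=2 BR=0, R=2, W=0
[5] ALU needs rd=1 wr=1: WR_PORT; after: ALU=1 MUL=1 MEM=2 BR=0, R=2, W=0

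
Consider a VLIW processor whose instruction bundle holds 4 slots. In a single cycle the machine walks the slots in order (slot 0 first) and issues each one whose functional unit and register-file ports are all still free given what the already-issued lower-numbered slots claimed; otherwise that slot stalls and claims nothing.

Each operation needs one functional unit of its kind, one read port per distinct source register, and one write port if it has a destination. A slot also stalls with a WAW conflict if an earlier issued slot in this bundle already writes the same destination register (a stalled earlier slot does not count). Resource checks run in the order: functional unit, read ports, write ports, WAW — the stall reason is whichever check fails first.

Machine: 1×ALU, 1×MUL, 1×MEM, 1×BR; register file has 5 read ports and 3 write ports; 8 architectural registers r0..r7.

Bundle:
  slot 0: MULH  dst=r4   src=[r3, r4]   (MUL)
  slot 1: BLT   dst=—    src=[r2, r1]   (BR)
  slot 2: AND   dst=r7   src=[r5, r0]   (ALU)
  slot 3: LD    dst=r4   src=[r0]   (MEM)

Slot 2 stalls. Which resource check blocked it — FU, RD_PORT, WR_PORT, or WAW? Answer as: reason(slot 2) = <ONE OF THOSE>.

reason(slot 2) = RD_PORT

[0] MUL needs rd=2 wr=1: ok; after: ALU=1 MUL=0 MEM=1 BR=1, R=3, W=2
[1] BR needs rd=2 wr=0: ok; after: ALU=1 MUL=0 MEM=1 BR=0, R=1, W=2
[2] ALU needs rd=2 wr=1: RD_PORT; after: ALU=1 MUL=0 MEM=1 BR=0, R=1, W=2
[3] MEM needs rd=1 wr=1: WAW; after: ALU=1 MUL=0 MEM=1 BR=0, R=1, W=2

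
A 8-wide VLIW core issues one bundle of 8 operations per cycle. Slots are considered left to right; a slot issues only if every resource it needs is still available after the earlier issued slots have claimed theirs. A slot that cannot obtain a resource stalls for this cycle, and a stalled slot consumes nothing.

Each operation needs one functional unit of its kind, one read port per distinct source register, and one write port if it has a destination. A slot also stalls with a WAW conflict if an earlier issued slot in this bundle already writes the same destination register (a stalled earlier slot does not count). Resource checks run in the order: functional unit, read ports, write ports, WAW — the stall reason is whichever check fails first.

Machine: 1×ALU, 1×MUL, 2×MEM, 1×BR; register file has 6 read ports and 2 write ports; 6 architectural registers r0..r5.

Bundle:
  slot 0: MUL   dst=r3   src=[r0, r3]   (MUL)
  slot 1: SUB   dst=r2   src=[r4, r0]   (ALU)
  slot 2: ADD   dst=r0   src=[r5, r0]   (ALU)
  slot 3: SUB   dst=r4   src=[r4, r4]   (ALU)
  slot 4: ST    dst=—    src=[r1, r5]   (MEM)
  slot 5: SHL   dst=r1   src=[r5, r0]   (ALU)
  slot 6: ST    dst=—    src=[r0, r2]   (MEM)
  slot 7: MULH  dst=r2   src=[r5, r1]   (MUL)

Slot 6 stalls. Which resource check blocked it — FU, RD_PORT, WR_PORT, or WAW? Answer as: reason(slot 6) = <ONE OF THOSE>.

#0 MUL src=r0,r3 dispatched  <A:1 Mu:0 Ld:2 B:1 rd:4 wr:1>
#1 ALU src=r4,r0 dispatched  <A:0 Mu:0 Ld:2 B:1 rd:2 wr:0>
#2 ALU src=r5,r0 held:FU  <A:0 Mu:0 Ld:2 B:1 rd:2 wr:0>
#3 ALU src=r4,r4 held:FU  <A:0 Mu:0 Ld:2 B:1 rd:2 wr:0>
#4 MEM src=r1,r5 dispatched  <A:0 Mu:0 Ld:1 B:1 rd:0 wr:0>
#5 ALU src=r5,r0 held:FU  <A:0 Mu:0 Ld:1 B:1 rd:0 wr:0>
#6 MEM src=r0,r2 held:RD_PORT  <A:0 Mu:0 Ld:1 B:1 rd:0 wr:0>
#7 MUL src=r5,r1 held:FU  <A:0 Mu:0 Ld:1 B:1 rd:0 wr:0>

reason(slot 6) = RD_PORT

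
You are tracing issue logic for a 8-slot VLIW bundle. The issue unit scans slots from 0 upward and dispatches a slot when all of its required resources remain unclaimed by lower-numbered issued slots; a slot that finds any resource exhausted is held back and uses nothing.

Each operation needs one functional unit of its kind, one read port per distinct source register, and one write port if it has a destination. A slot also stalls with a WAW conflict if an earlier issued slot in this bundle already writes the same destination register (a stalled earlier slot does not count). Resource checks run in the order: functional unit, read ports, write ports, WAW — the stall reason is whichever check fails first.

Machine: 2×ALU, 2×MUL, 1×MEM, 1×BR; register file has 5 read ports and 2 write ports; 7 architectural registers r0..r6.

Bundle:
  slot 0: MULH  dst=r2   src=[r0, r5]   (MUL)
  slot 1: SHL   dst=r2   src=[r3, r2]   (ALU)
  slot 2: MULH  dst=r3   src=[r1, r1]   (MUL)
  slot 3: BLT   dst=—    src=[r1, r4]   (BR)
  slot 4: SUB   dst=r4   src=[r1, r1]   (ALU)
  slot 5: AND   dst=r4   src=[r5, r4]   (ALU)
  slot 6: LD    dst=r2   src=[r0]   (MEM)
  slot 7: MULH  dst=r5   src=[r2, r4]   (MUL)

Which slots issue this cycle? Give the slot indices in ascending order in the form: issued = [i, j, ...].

#0 MUL src=r0,r5 dispatched  <A:2 Mu:1 Ld:1 B:1 rd:3 wr:1>
#1 ALU src=r3,r2 held:WAW  <A:2 Mu:1 Ld:1 B:1 rd:3 wr:1>
#2 MUL src=r1,r1 dispatched  <A:2 Mu:0 Ld:1 B:1 rd:2 wr:0>
#3 BR src=r1,r4 dispatched  <A:2 Mu:0 Ld:1 B:0 rd:0 wr:0>
#4 ALU src=r1,r1 held:RD_PORT  <A:2 Mu:0 Ld:1 B:0 rd:0 wr:0>
#5 ALU src=r5,r4 held:RD_PORT  <A:2 Mu:0 Ld:1 B:0 rd:0 wr:0>
#6 MEM src=r0 held:RD_PORT  <A:2 Mu:0 Ld:1 B:0 rd:0 wr:0>
#7 MUL src=r2,r4 held:FU  <A:2 Mu:0 Ld:1 B:0 rd:0 wr:0>

issued = [0, 2, 3]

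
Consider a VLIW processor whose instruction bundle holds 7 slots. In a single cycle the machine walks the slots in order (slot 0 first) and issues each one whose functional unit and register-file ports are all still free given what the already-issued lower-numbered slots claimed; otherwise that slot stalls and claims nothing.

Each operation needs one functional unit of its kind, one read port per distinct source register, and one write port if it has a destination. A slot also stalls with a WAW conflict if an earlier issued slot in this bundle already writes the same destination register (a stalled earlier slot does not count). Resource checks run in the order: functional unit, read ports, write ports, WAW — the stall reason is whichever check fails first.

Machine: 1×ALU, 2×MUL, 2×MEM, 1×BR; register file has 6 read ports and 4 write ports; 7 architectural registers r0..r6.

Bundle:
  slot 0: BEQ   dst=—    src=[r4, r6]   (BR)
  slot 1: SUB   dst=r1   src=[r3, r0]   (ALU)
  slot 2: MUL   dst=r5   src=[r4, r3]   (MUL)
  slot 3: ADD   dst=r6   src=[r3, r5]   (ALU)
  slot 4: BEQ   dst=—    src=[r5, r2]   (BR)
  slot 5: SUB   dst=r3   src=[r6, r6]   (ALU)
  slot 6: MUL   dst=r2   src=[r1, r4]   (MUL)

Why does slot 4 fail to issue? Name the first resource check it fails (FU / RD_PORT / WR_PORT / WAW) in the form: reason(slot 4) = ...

  0. BR ⇒ go  {1A/2Mu/2Ld/0B | 4r 4w}
  1. ALU→r1 ⇒ go  {0A/2Mu/2Ld/0B | 2r 3w}
  2. MUL→r5 ⇒ go  {0A/1Mu/2Ld/0B | 0r 2w}
  3. ALU→r6 ⇒ no(FU)  {0A/1Mu/2Ld/0B | 0r 2w}
  4. BR ⇒ no(FU)  {0A/1Mu/2Ld/0B | 0r 2w}
  5. ALU→r3 ⇒ no(FU)  {0A/1Mu/2Ld/0B | 0r 2w}
  6. MUL→r2 ⇒ no(RD_PORT)  {0A/1Mu/2Ld/0B | 0r 2w}

reason(slot 4) = FU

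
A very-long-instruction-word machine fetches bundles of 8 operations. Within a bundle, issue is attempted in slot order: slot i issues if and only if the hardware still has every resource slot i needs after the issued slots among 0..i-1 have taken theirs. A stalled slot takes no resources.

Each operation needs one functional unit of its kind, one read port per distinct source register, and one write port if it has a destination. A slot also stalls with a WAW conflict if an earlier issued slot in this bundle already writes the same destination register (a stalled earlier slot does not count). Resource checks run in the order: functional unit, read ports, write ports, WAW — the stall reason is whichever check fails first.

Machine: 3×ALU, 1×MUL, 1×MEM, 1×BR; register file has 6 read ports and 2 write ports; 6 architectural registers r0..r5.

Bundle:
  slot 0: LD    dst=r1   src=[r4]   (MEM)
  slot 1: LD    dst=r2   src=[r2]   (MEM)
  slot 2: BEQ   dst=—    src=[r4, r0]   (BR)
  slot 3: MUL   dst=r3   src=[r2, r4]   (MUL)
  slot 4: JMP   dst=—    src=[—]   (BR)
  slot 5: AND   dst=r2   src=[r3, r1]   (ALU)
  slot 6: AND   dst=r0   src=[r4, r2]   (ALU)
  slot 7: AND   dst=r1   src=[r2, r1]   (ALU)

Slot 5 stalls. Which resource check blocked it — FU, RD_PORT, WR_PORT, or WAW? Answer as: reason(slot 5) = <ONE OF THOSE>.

reason(slot 5) = RD_PORT

(0) want 1×MEM +1rd +1wr — yes → AL3|MU1|ME0|BR1|rd5|wr1
(1) want 1×MEM +1rd +1wr — FU → AL3|MU1|ME0|BR1|rd5|wr1
(2) want 1×BR +2rd +0wr — yes → AL3|MU1|ME0|BR0|rd3|wr1
(3) want 1×MUL +2rd +1wr — yes → AL3|MU0|ME0|BR0|rd1|wr0
(4) want 1×BR +0rd +0wr — FU → AL3|MU0|ME0|BR0|rd1|wr0
(5) want 1×ALU +2rd +1wr — RD_PORT → AL3|MU0|ME0|BR0|rd1|wr0
(6) want 1×ALU +2rd +1wr — RD_PORT → AL3|MU0|ME0|BR0|rd1|wr0
(7) want 1×ALU +2rd +1wr — RD_PORT → AL3|MU0|ME0|BR0|rd1|wr0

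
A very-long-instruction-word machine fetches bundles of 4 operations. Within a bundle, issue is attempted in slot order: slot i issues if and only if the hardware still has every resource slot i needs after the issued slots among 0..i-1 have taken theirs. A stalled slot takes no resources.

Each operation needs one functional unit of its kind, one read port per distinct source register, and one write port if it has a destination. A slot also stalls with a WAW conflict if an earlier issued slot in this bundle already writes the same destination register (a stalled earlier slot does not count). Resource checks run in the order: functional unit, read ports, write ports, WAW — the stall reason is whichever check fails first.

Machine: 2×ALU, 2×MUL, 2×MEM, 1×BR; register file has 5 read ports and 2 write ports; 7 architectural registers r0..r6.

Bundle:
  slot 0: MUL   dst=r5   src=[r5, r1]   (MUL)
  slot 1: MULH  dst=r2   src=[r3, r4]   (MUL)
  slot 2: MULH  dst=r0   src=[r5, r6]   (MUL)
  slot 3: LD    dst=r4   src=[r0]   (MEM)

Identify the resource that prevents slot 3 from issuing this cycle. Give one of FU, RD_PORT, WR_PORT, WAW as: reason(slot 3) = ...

reason(slot 3) = WR_PORT

[0] MUL needs rd=2 wr=1: ok; after: ALU=2 MUL=1 MEM=2 BR=1, R=3, W=1
[1] MUL needs rd=2 wr=1: ok; after: ALU=2 MUL=0 MEM=2 BR=1, R=1, W=0
[2] MUL needs rd=2 wr=1: FU; after: ALU=2 MUL=0 MEM=2 BR=1, R=1, W=0
[3] MEM needs rd=1 wr=1: WR_PORT; after: ALU=2 MUL=0 MEM=2 BR=1, R=1, W=0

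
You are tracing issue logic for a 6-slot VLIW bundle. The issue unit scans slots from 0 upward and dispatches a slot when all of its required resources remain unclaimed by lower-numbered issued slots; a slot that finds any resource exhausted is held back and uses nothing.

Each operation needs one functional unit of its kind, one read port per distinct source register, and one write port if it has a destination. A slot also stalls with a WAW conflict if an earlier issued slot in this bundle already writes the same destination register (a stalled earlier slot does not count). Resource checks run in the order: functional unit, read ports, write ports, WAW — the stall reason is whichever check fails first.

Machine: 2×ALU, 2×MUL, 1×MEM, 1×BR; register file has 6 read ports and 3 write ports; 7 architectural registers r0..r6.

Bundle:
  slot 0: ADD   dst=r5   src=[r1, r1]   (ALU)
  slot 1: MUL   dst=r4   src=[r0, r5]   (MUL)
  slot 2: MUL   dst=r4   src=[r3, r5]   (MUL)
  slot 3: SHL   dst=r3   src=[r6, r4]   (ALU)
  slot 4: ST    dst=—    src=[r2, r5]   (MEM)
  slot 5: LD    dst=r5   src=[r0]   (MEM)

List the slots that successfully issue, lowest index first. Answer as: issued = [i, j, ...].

slot 0 (ALU): ISSUE — free A1,Mu2,Ld1,B1 rp5 wp2
slot 1 (MUL): ISSUE — free A1,Mu1,Ld1,B1 rp3 wp1
slot 2 (MUL): stall WAW — free A1,Mu1,Ld1,B1 rp3 wp1
slot 3 (ALU): ISSUE — free A0,Mu1,Ld1,B1 rp1 wp0
slot 4 (MEM): stall RD_PORT — free A0,Mu1,Ld1,B1 rp1 wp0
slot 5 (MEM): stall WR_PORT — free A0,Mu1,Ld1,B1 rp1 wp0

issued = [0, 1, 3]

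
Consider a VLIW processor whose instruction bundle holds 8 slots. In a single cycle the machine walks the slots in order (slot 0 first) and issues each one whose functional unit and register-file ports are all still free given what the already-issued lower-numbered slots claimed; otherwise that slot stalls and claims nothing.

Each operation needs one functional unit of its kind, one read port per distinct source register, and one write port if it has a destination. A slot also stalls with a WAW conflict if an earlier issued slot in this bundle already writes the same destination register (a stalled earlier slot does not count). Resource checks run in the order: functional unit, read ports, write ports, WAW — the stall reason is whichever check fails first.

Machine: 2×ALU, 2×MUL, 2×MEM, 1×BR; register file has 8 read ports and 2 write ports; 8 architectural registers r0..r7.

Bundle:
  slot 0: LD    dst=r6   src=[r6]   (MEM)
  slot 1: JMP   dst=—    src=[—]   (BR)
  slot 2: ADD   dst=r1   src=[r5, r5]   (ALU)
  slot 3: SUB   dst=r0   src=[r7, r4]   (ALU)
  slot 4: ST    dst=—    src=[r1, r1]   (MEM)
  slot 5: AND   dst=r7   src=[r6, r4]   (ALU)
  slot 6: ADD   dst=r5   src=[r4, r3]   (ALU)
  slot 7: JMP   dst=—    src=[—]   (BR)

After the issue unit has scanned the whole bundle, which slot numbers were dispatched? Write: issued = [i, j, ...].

#0 MEM src=r6 dispatched  <A:2 Mu:2 Ld:1 B:1 rd:7 wr:1>
#1 BR src=- dispatched  <A:2 Mu:2 Ld:1 B:0 rd:7 wr:1>
#2 ALU src=r5,r5 dispatched  <A:1 Mu:2 Ld:1 B:0 rd:6 wr:0>
#3 ALU src=r7,r4 held:WR_PORT  <A:1 Mu:2 Ld:1 B:0 rd:6 wr:0>
#4 MEM src=r1,r1 dispatched  <A:1 Mu:2 Ld:0 B:0 rd:5 wr:0>
#5 ALU src=r6,r4 held:WR_PORT  <A:1 Mu:2 Ld:0 B:0 rd:5 wr:0>
#6 ALU src=r4,r3 held:WR_PORT  <A:1 Mu:2 Ld:0 B:0 rd:5 wr:0>
#7 BR src=- held:FU  <A:1 Mu:2 Ld:0 B:0 rd:5 wr:0>

issued = [0, 1, 2, 4]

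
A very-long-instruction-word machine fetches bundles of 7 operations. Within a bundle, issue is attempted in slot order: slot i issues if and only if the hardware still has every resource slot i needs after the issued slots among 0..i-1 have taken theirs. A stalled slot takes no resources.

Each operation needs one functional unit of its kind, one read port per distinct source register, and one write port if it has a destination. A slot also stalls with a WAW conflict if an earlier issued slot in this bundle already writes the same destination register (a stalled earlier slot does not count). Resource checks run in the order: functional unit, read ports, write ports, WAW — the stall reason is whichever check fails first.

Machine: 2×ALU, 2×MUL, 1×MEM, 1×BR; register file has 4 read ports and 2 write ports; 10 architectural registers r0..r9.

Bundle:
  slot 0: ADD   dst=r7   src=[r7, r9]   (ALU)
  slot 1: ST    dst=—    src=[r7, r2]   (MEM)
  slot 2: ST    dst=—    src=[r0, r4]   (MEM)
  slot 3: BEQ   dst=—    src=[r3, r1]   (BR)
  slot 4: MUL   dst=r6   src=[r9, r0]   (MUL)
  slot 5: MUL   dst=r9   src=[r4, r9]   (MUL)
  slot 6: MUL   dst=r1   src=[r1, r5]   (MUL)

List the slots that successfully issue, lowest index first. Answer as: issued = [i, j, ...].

  0. ALU→r7 ⇒ go  {1A/2Mu/1Ld/1B | 2r 1w}
  1. MEM ⇒ go  {1A/2Mu/0Ld/1B | 0r 1w}
  2. MEM ⇒ no(FU)  {1A/2Mu/0Ld/1B | 0r 1w}
  3. BR ⇒ no(RD_PORT)  {1A/2Mu/0Ld/1B | 0r 1w}
  4. MUL→r6 ⇒ no(RD_PORT)  {1A/2Mu/0Ld/1B | 0r 1w}
  5. MUL→r9 ⇒ no(RD_PORT)  {1A/2Mu/0Ld/1B | 0r 1w}
  6. MUL→r1 ⇒ no(RD_PORT)  {1A/2Mu/0Ld/1B | 0r 1w}

issued = [0, 1]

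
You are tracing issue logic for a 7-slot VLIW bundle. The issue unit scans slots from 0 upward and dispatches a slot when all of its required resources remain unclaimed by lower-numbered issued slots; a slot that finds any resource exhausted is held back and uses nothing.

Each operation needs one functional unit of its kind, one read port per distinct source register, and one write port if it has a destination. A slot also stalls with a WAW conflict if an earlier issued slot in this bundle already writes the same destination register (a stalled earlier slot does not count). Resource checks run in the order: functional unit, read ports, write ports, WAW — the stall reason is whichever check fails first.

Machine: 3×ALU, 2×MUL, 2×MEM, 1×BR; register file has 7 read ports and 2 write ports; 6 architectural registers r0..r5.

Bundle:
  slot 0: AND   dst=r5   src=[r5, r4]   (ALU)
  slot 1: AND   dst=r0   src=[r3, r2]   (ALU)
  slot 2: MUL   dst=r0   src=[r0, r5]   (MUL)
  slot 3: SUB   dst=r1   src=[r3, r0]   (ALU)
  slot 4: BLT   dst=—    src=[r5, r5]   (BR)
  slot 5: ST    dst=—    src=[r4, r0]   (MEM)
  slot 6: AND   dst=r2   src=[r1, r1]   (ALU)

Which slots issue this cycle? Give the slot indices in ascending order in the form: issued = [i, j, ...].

issued = [0, 1, 4, 5]

[0] ALU needs rd=2 wr=1: ok; after: ALU=2 MUL=2 MEM=2 BR=1, R=5, W=1
[1] ALU needs rd=2 wr=1: ok; after: ALU=1 MUL=2 MEM=2 BR=1, R=3, W=0
[2] MUL needs rd=2 wr=1: WR_PORT; after: ALU=1 MUL=2 MEM=2 BR=1, R=3, W=0
[3] ALU needs rd=2 wr=1: WR_PORT; after: ALU=1 MUL=2 MEM=2 BR=1, R=3, W=0
[4] BR needs rd=1 wr=0: ok; after: ALU=1 MUL=2 MEM=2 BR=0, R=2, W=0
[5] MEM needs rd=2 wr=0: ok; after: ALU=1 MUL=2 MEM=1 BR=0, R=0, W=0
[6] ALU needs rd=1 wr=1: RD_PORT; after: ALU=1 MUL=2 MEM=1 BR=0, R=0, W=0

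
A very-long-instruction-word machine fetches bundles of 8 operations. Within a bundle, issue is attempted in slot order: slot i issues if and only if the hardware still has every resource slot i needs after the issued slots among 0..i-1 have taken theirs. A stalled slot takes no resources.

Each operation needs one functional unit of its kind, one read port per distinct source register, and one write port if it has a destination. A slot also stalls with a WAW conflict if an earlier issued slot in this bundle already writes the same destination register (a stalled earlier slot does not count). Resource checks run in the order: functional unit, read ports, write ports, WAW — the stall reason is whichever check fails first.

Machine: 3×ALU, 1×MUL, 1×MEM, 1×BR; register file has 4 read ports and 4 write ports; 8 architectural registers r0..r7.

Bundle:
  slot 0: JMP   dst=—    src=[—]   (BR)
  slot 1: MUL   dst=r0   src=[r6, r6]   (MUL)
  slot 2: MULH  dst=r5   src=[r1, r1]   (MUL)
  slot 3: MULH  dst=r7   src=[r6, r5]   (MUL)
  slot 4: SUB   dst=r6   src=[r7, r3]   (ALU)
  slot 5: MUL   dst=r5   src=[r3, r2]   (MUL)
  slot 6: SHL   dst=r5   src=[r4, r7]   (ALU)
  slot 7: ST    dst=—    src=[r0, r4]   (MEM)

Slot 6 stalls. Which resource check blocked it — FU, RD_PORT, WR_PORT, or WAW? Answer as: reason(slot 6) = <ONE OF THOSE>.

reason(slot 6) = RD_PORT

(0) want 1×BR +0rd +0wr — yes → AL3|MU1|ME1|BR0|rd4|wr4
(1) want 1×MUL +1rd +1wr — yes → AL3|MU0|ME1|BR0|rd3|wr3
(2) want 1×MUL +1rd +1wr — FU → AL3|MU0|ME1|BR0|rd3|wr3
(3) want 1×MUL +2rd +1wr — FU → AL3|MU0|ME1|BR0|rd3|wr3
(4) want 1×ALU +2rd +1wr — yes → AL2|MU0|ME1|BR0|rd1|wr2
(5) want 1×MUL +2rd +1wr — FU → AL2|MU0|ME1|BR0|rd1|wr2
(6) want 1×ALU +2rd +1wr — RD_PORT → AL2|MU0|ME1|BR0|rd1|wr2
(7) want 1×MEM +2rd +0wr — RD_PORT → AL2|MU0|ME1|BR0|rd1|wr2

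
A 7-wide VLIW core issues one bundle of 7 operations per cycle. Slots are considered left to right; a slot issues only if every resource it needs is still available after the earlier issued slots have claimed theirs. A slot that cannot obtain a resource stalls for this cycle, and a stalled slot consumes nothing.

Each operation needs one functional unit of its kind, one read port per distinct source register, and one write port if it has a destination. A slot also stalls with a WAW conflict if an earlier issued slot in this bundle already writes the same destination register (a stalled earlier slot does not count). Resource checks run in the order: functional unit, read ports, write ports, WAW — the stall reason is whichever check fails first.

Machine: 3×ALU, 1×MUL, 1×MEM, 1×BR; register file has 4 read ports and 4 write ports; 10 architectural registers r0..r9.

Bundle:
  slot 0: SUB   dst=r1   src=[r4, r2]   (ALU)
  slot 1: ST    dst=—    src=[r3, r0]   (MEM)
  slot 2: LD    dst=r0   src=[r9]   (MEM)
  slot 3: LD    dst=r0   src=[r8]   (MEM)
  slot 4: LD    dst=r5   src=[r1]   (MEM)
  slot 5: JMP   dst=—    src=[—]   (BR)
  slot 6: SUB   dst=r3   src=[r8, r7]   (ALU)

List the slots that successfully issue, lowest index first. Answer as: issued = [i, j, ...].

issued = [0, 1, 5]

[0] ALU needs rd=2 wr=1: ok; after: ALU=2 MUL=1 MEM=1 BR=1, R=2, W=3
[1] MEM needs rd=2 wr=0: ok; after: ALU=2 MUL=1 MEM=0 BR=1, R=0, W=3
[2] MEM needs rd=1 wr=1: FU; after: ALU=2 MUL=1 MEM=0 BR=1, R=0, W=3
[3] MEM needs rd=1 wr=1: FU; after: ALU=2 MUL=1 MEM=0 BR=1, R=0, W=3
[4] MEM needs rd=1 wr=1: FU; after: ALU=2 MUL=1 MEM=0 BR=1, R=0, W=3
[5] BR needs rd=0 wr=0: ok; after: ALU=2 MUL=1 MEM=0 BR=0, R=0, W=3
[6] ALU needs rd=2 wr=1: RD_PORT; after: ALU=2 MUL=1 MEM=0 BR=0, R=0, W=3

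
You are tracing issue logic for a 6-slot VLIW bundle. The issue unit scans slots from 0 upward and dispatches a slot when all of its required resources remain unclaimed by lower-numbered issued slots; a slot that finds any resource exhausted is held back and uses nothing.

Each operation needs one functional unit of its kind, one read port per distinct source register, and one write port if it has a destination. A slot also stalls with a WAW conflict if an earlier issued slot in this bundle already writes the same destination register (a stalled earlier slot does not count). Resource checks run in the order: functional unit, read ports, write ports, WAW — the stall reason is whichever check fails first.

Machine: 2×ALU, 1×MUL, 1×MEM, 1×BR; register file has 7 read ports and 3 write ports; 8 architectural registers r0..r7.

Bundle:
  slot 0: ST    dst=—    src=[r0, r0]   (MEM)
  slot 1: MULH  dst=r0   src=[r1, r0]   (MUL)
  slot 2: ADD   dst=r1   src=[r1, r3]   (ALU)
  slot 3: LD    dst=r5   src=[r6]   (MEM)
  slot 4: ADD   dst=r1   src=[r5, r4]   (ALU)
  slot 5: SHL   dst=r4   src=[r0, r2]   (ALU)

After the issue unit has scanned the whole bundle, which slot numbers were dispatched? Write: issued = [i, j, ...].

slot 0 (MEM): ISSUE — free A2,Mu1,Ld0,B1 rp6 wp3
slot 1 (MUL): ISSUE — free A2,Mu0,Ld0,B1 rp4 wp2
slot 2 (ALU): ISSUE — free A1,Mu0,Ld0,B1 rp2 wp1
slot 3 (MEM): stall FU — free A1,Mu0,Ld0,B1 rp2 wp1
slot 4 (ALU): stall WAW — free A1,Mu0,Ld0,B1 rp2 wp1
slot 5 (ALU): ISSUE — free A0,Mu0,Ld0,B1 rp0 wp0

issued = [0, 1, 2, 5]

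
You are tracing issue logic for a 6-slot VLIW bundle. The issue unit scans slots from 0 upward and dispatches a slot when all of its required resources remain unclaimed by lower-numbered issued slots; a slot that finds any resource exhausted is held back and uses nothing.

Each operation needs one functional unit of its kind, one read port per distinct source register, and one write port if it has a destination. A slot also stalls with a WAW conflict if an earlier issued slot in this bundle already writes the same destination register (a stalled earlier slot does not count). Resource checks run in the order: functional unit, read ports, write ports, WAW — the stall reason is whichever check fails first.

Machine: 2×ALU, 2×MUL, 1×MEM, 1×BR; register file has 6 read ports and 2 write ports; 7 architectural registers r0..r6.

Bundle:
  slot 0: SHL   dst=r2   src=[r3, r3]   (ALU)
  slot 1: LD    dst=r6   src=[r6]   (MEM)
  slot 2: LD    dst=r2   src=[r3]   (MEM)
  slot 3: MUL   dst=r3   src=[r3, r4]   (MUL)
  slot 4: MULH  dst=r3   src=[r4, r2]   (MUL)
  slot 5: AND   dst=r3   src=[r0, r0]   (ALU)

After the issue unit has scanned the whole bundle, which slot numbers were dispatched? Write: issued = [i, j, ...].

(0) want 1×ALU +1rd +1wr — yes → AL1|MU2|ME1|BR1|rd5|wr1
(1) want 1×MEM +1rd +1wr — yes → AL1|MU2|ME0|BR1|rd4|wr0
(2) want 1×MEM +1rd +1wr — FU → AL1|MU2|ME0|BR1|rd4|wr0
(3) want 1×MUL +2rd +1wr — WR_PORT → AL1|MU2|ME0|BR1|rd4|wr0
(4) want 1×MUL +2rd +1wr — WR_PORT → AL1|MU2|ME0|BR1|rd4|wr0
(5) want 1×ALU +1rd +1wr — WR_PORT → AL1|MU2|ME0|BR1|rd4|wr0

issued = [0, 1]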